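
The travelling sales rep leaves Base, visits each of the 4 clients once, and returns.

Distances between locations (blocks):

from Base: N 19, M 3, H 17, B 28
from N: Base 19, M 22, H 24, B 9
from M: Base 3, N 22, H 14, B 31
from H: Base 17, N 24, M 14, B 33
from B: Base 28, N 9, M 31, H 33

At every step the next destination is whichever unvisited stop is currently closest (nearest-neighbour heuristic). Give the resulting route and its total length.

At Base the remaining stops are M 3, H 17, N 19, B 28; go to M.
At M the remaining stops are H 14, N 22, B 31; go to H.
At H the remaining stops are N 24, B 33; go to N.
At N the remaining stops are B 9; go to B.
Return B→Base: 28.
Total = 3 + 14 + 24 + 9 + 28 = 78.

78 blocks along Base → M → H → N → B → Base.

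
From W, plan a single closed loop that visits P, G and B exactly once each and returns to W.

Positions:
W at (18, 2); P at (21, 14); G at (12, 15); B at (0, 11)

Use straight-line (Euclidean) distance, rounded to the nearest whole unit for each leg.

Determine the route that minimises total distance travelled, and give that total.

54 — the shortest possible round trip.

W-P-G-B-W: 12+9+13+20 = 54
W-P-B-G-W: 12+21+13+14 = 60
W-G-P-B-W: 14+9+21+20 = 64
The minimum is 54.
One optimal route: W → P → G → B → W (or its reverse).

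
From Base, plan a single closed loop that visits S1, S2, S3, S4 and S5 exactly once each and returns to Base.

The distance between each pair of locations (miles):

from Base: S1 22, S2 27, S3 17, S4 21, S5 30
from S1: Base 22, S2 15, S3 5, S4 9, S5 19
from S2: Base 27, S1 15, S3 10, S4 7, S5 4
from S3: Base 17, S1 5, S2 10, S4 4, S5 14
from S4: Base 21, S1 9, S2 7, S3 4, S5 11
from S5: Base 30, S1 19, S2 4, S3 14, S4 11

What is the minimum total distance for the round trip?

Shortest round trip = 72 miles.

Base→S1→S2→S3→S4→S5→Base: 22+15+10+4+11+30 = 92
Base→S1→S2→S3→S5→S4→Base: 22+15+10+14+11+21 = 93
Base→S1→S2→S4→S3→S5→Base: 22+15+7+4+14+30 = 92
Base→S1→S2→S4→S5→S3→Base: 22+15+7+11+14+17 = 86
Base→S1→S2→S5→S3→S4→Base: 22+15+4+14+4+21 = 80
Base→S1→S2→S5→S4→S3→Base: 22+15+4+11+4+17 = 73
Base→S1→S3→S2→S4→S5→Base: 22+5+10+7+11+30 = 85
Base→S1→S3→S2→S5→S4→Base: 22+5+10+4+11+21 = 73
Base→S1→S3→S4→S2→S5→Base: 22+5+4+7+4+30 = 72
Base→S1→S3→S4→S5→S2→Base: 22+5+4+11+4+27 = 73
Base→S1→S3→S5→S2→S4→Base: 22+5+14+4+7+21 = 73
Base→S1→S3→S5→S4→S2→Base: 22+5+14+11+7+27 = 86
Base→S1→S4→S2→S3→S5→Base: 22+9+7+10+14+30 = 92
Base→S1→S4→S2→S5→S3→Base: 22+9+7+4+14+17 = 73
… (46 more)
The minimum is 72.
One optimal route: Base → S1 → S3 → S4 → S2 → S5 → Base (or its reverse).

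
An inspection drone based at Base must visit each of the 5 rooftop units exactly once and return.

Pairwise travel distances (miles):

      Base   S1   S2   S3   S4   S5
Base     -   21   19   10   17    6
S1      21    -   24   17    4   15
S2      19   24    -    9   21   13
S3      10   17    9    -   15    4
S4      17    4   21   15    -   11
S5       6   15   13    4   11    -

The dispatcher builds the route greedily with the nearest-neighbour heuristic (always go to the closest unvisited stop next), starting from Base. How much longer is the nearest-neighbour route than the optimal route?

The nearest-neighbour route is 1 miles longer than optimal.

From Base: S5=6, S3=10, S4=17, S2=19, S1=21 → choose S5 (6).
From S5: S3=4, S4=11, S2=13, S1=15 → choose S3 (4).
From S3: S2=9, S4=15, S1=17 → choose S2 (9).
From S2: S4=21, S1=24 → choose S4 (21).
From S4: S1=4 → choose S1 (4).
NN route Base → S5 → S3 → S2 → S4 → S1 → Base costs 65.
Optimal: Base → S3 → S2 → S1 → S4 → S5 → Base costs 64 (by enumerating all 60 distinct tours).
Excess = 65 − 64 = 1.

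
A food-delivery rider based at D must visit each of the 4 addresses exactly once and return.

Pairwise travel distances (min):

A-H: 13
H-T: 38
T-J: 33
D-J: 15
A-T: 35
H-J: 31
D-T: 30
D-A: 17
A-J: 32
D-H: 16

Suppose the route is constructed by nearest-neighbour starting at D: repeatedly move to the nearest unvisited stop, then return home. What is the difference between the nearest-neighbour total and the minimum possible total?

The nearest-neighbour route is 12 min longer than optimal.

From D: J=15, H=16, A=17, T=30 → choose J (15).
From J: H=31, A=32, T=33 → choose H (31).
From H: A=13, T=38 → choose A (13).
From A: T=35 → choose T (35).
NN route D → J → H → A → T → D costs 124.
Optimal: D → H → A → T → J → D costs 112 (by enumerating all 12 distinct tours).
Excess = 124 − 112 = 12.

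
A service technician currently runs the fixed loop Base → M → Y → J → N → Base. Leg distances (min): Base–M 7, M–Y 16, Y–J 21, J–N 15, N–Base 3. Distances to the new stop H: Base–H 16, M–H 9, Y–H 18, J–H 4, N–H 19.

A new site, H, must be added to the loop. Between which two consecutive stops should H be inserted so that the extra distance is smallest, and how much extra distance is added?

Insertion cost between consecutive stops i–j is d(i,H) + d(H,j) − d(i,j):
  between Base and M: 16 + 9 − 7 = 18
  between M and Y: 9 + 18 − 16 = 11
  between Y and J: 18 + 4 − 21 = 1
  between J and N: 4 + 19 − 15 = 8
  between N and Base: 19 + 16 − 3 = 32
Cheapest insertion is between Y and J, adding 1.
New total = 62 + 1 = 63.

+1 min — insert H between Y and J.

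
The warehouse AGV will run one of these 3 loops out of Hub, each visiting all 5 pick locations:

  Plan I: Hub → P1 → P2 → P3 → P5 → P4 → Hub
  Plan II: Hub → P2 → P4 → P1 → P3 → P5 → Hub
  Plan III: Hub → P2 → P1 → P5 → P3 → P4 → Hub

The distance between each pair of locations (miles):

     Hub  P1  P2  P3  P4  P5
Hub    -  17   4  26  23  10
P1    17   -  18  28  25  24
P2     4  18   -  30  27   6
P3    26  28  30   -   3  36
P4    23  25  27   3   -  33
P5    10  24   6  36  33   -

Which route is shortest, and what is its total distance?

Plan I: 17 + 18 + 30 + 36 + 33 + 23 = 157
Plan II: 4 + 27 + 25 + 28 + 36 + 10 = 130
Plan III: 4 + 18 + 24 + 36 + 3 + 23 = 108

Shortest is Plan III, total 108 miles.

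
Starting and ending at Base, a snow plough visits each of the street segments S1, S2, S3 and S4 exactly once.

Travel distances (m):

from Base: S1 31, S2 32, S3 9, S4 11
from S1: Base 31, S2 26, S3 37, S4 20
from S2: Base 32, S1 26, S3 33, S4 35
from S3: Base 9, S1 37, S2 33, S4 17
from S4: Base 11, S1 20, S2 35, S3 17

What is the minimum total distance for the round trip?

Minimum total distance: 99 m.

Base-S1-S2-S3-S4-Base: 31+26+33+17+11 = 118
Base-S1-S2-S4-S3-Base: 31+26+35+17+9 = 118
Base-S1-S3-S2-S4-Base: 31+37+33+35+11 = 147
Base-S1-S3-S4-S2-Base: 31+37+17+35+32 = 152
Base-S1-S4-S2-S3-Base: 31+20+35+33+9 = 128
Base-S1-S4-S3-S2-Base: 31+20+17+33+32 = 133
Base-S2-S1-S3-S4-Base: 32+26+37+17+11 = 123
Base-S2-S1-S4-S3-Base: 32+26+20+17+9 = 104
Base-S2-S3-S1-S4-Base: 32+33+37+20+11 = 133
Base-S2-S4-S1-S3-Base: 32+35+20+37+9 = 133
Base-S3-S1-S2-S4-Base: 9+37+26+35+11 = 118
Base-S3-S2-S1-S4-Base: 9+33+26+20+11 = 99
The minimum is 99.
One optimal route: Base → S3 → S2 → S1 → S4 → Base (or its reverse).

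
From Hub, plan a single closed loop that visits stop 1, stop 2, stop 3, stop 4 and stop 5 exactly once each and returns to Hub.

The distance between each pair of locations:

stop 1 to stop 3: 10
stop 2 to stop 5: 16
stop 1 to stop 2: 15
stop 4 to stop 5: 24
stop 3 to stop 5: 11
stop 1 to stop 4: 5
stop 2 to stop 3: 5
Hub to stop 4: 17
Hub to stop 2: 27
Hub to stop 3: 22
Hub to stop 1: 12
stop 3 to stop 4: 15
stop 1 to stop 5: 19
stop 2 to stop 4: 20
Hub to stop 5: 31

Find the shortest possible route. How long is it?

There are 60 distinct closed tours to check (reversals are equivalent).
Hub→stop 1→stop 2→stop 3→stop 4→stop 5→Hub: 12+15+5+15+24+31 = 102
Hub→stop 1→stop 2→stop 3→stop 5→stop 4→Hub: 12+15+5+11+24+17 = 84
Hub→stop 1→stop 2→stop 4→stop 3→stop 5→Hub: 12+15+20+15+11+31 = 104
Hub→stop 1→stop 2→stop 4→stop 5→stop 3→Hub: 12+15+20+24+11+22 = 104
Hub→stop 1→stop 2→stop 5→stop 3→stop 4→Hub: 12+15+16+11+15+17 = 86
Hub→stop 1→stop 2→stop 5→stop 4→stop 3→Hub: 12+15+16+24+15+22 = 104
Hub→stop 1→stop 3→stop 2→stop 4→stop 5→Hub: 12+10+5+20+24+31 = 102
Hub→stop 1→stop 3→stop 2→stop 5→stop 4→Hub: 12+10+5+16+24+17 = 84
Hub→stop 1→stop 3→stop 4→stop 2→stop 5→Hub: 12+10+15+20+16+31 = 104
Hub→stop 1→stop 3→stop 4→stop 5→stop 2→Hub: 12+10+15+24+16+27 = 104
Hub→stop 1→stop 3→stop 5→stop 2→stop 4→Hub: 12+10+11+16+20+17 = 86
Hub→stop 1→stop 3→stop 5→stop 4→stop 2→Hub: 12+10+11+24+20+27 = 104
Hub→stop 1→stop 4→stop 2→stop 3→stop 5→Hub: 12+5+20+5+11+31 = 84
Hub→stop 1→stop 4→stop 2→stop 5→stop 3→Hub: 12+5+20+16+11+22 = 86
… (46 more)
The minimum is 84.
One optimal route: Hub → stop 1 → stop 2 → stop 3 → stop 5 → stop 4 → Hub (or its reverse).

Shortest round trip = 84.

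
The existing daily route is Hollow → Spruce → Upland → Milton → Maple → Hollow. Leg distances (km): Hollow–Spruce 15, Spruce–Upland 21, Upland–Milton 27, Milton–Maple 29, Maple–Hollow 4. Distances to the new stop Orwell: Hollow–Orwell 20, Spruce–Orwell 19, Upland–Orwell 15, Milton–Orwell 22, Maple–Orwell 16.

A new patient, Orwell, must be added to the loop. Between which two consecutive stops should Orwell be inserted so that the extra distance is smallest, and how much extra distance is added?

Insertion cost between consecutive stops i–j is d(i,Orwell) + d(Orwell,j) − d(i,j):
  between Hollow and Spruce: 20 + 19 − 15 = 24
  between Spruce and Upland: 19 + 15 − 21 = 13
  between Upland and Milton: 15 + 22 − 27 = 10
  between Milton and Maple: 22 + 16 − 29 = 9
  between Maple and Hollow: 16 + 20 − 4 = 32
Cheapest insertion is between Milton and Maple, adding 9.
New total = 96 + 9 = 105.

+9 km — insert Orwell between Milton and Maple.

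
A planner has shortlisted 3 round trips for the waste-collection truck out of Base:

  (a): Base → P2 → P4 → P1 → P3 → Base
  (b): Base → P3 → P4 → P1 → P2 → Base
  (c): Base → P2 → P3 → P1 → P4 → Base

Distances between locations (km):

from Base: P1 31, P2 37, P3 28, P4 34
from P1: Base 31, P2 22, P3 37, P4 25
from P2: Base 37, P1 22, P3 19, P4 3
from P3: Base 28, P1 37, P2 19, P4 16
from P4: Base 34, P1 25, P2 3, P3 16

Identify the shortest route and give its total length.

128 km — (b) is the shortest.

(a): 37 + 3 + 25 + 37 + 28 = 130
(b): 28 + 16 + 25 + 22 + 37 = 128
(c): 37 + 19 + 37 + 25 + 34 = 152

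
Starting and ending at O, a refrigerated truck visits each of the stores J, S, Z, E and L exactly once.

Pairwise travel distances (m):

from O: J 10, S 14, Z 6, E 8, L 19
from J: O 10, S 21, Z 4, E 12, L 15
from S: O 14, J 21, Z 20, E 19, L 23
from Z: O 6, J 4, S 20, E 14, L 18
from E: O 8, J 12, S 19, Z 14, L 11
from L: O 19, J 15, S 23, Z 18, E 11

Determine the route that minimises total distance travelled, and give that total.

Minimum total distance: 69 m.

There are 60 distinct closed tours to check (reversals are equivalent).
O → J → S → Z → E → L → O: 10+21+20+14+11+19 = 95
O → J → S → Z → L → E → O: 10+21+20+18+11+8 = 88
O → J → S → E → Z → L → O: 10+21+19+14+18+19 = 101
O → J → S → E → L → Z → O: 10+21+19+11+18+6 = 85
O → J → S → L → Z → E → O: 10+21+23+18+14+8 = 94
O → J → S → L → E → Z → O: 10+21+23+11+14+6 = 85
O → J → Z → S → E → L → O: 10+4+20+19+11+19 = 83
O → J → Z → S → L → E → O: 10+4+20+23+11+8 = 76
O → J → Z → E → S → L → O: 10+4+14+19+23+19 = 89
O → J → Z → E → L → S → O: 10+4+14+11+23+14 = 76
O → J → Z → L → S → E → O: 10+4+18+23+19+8 = 82
O → J → Z → L → E → S → O: 10+4+18+11+19+14 = 76
O → J → E → S → Z → L → O: 10+12+19+20+18+19 = 98
O → J → E → S → L → Z → O: 10+12+19+23+18+6 = 88
… (46 more)
O → S → E → L → J → Z → O: 14+19+11+15+4+6 = 69  ← best
The minimum is 69.
One optimal route: O → S → E → L → J → Z → O (or its reverse).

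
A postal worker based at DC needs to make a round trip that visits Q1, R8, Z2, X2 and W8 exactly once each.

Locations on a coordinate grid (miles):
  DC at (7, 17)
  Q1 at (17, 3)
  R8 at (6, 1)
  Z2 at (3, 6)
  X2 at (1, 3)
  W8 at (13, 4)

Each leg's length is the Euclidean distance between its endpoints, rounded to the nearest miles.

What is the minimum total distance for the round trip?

Shortest round trip = 50 miles.

There are 60 distinct closed tours to check (reversals are equivalent).
DC-Q1-R8-Z2-X2-W8-DC: 17+11+6+4+12+14 = 64
DC-Q1-R8-Z2-W8-X2-DC: 17+11+6+10+12+15 = 71
DC-Q1-R8-X2-Z2-W8-DC: 17+11+5+4+10+14 = 61
DC-Q1-R8-X2-W8-Z2-DC: 17+11+5+12+10+12 = 67
DC-Q1-R8-W8-Z2-X2-DC: 17+11+8+10+4+15 = 65
DC-Q1-R8-W8-X2-Z2-DC: 17+11+8+12+4+12 = 64
DC-Q1-Z2-R8-X2-W8-DC: 17+14+6+5+12+14 = 68
DC-Q1-Z2-R8-W8-X2-DC: 17+14+6+8+12+15 = 72
DC-Q1-Z2-X2-R8-W8-DC: 17+14+4+5+8+14 = 62
DC-Q1-Z2-X2-W8-R8-DC: 17+14+4+12+8+16 = 71
DC-Q1-Z2-W8-R8-X2-DC: 17+14+10+8+5+15 = 69
DC-Q1-Z2-W8-X2-R8-DC: 17+14+10+12+5+16 = 74
DC-Q1-X2-R8-Z2-W8-DC: 17+16+5+6+10+14 = 68
DC-Q1-X2-R8-W8-Z2-DC: 17+16+5+8+10+12 = 68
… (46 more)
DC-Q1-W8-R8-X2-Z2-DC: 17+4+8+5+4+12 = 50  ← best
The minimum is 50.
One optimal route: DC → Q1 → W8 → R8 → X2 → Z2 → DC (or its reverse).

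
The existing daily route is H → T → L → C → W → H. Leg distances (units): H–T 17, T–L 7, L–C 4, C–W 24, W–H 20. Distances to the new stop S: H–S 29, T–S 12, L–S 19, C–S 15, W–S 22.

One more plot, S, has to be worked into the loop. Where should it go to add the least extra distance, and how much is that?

+13 — insert S between C and W.

Insertion cost between consecutive stops i–j is d(i,S) + d(S,j) − d(i,j):
  between H and T: 29 + 12 − 17 = 24
  between T and L: 12 + 19 − 7 = 24
  between L and C: 19 + 15 − 4 = 30
  between C and W: 15 + 22 − 24 = 13
  between W and H: 22 + 29 − 20 = 31
Cheapest insertion is between C and W, adding 13.
New total = 72 + 13 = 85.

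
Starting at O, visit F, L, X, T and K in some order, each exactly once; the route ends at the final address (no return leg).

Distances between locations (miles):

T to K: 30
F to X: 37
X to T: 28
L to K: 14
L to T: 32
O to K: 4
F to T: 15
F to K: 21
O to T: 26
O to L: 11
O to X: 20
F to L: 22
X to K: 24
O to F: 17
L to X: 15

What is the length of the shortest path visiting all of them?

There are 5! = 120 possible orderings.
O → F → L → X → T → K: 17+22+15+28+30 = 112
O → F → L → X → K → T: 17+22+15+24+30 = 108
O → F → L → T → X → K: 17+22+32+28+24 = 123
O → F → L → T → K → X: 17+22+32+30+24 = 125
O → F → L → K → X → T: 17+22+14+24+28 = 105
O → F → L → K → T → X: 17+22+14+30+28 = 111
O → F → X → L → T → K: 17+37+15+32+30 = 131
O → F → X → L → K → T: 17+37+15+14+30 = 113
O → F → X → T → L → K: 17+37+28+32+14 = 128
O → F → X → T → K → L: 17+37+28+30+14 = 126
O → F → X → K → L → T: 17+37+24+14+32 = 124
O → F → X → K → T → L: 17+37+24+30+32 = 140
O → F → T → L → X → K: 17+15+32+15+24 = 103
O → F → T → L → K → X: 17+15+32+14+24 = 102
… (106 more)
O → K → L → X → T → F: 4+14+15+28+15 = 76  ← best
The minimum is 76.
One shortest path: O → K → L → X → T → F.

76 miles — the minimum one-way total.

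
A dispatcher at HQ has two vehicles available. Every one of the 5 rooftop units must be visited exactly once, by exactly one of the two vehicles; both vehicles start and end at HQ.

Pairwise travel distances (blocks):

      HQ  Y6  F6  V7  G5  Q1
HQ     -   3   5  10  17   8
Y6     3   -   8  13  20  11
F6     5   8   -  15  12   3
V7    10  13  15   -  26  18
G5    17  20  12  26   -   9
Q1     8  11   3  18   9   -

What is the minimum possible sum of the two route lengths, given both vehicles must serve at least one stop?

59 blocks — the smallest possible combined total.

Check every non-empty split of the stops between the two vehicles; for each half take its own optimal tour:
  {Y6} + {F6, V7, G5, Q1}: 6 + 53 = 59
  {F6} + {Y6, V7, G5, Q1}: 10 + 59 = 69
  {Y6, F6} + {V7, G5, Q1}: 16 + 53 = 69
  {V7} + {Y6, F6, G5, Q1}: 20 + 40 = 60
  {Y6, V7} + {F6, G5, Q1}: 26 + 34 = 60
  {F6, V7} + {Y6, G5, Q1}: 30 + 40 = 70
  … (15 splits in total)
Best: vehicle 1 HQ → Y6 → HQ = 6; vehicle 2 HQ → F6 → Q1 → G5 → V7 → HQ = 53; combined 59.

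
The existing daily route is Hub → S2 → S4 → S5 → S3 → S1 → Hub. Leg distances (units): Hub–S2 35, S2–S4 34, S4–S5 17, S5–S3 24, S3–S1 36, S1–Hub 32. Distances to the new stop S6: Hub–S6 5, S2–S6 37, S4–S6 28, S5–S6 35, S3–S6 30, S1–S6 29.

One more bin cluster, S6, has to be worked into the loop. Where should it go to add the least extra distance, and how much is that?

Insertion cost between consecutive stops i–j is d(i,S6) + d(S6,j) − d(i,j):
  between Hub and S2: 5 + 37 − 35 = 7
  between S2 and S4: 37 + 28 − 34 = 31
  between S4 and S5: 28 + 35 − 17 = 46
  between S5 and S3: 35 + 30 − 24 = 41
  between S3 and S1: 30 + 29 − 36 = 23
  between S1 and Hub: 29 + 5 − 32 = 2
Cheapest insertion is between S1 and Hub, adding 2.
New total = 178 + 2 = 180.

Adding 2 by placing S6 on the S1–Hub leg.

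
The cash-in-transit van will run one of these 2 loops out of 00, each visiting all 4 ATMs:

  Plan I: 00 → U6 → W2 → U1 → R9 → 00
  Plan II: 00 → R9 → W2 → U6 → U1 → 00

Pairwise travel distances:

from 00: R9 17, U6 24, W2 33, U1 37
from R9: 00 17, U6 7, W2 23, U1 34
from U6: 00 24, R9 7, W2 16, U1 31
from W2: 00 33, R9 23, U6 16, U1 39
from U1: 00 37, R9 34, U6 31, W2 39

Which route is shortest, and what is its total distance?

Plan I: 24 + 16 + 39 + 34 + 17 = 130
Plan II: 17 + 23 + 16 + 31 + 37 = 124

124 — Plan II is the shortest.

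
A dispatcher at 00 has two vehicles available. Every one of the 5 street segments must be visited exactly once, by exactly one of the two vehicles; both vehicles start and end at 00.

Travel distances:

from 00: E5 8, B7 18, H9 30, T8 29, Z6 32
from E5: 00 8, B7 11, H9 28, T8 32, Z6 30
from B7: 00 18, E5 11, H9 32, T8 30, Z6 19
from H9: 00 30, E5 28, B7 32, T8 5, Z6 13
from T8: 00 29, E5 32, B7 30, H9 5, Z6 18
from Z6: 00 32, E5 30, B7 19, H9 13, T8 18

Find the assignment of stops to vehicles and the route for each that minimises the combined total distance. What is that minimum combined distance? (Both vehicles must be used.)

Minimum combined distance: 100.

There are 2^4 − 1 = 15 ways to divide the 5 stops into two non-empty groups. For each, the best each vehicle can do is its own shortest tour through its group:
  {E5} + {B7, H9, T8, Z6}: 16 + 84 = 100
  {B7} + {E5, H9, T8, Z6}: 36 + 85 = 121
  {E5, B7} + {H9, T8, Z6}: 37 + 79 = 116
  {H9} + {E5, B7, T8, Z6}: 60 + 85 = 145
  {E5, H9} + {B7, T8, Z6}: 66 + 84 = 150
  {B7, H9} + {E5, T8, Z6}: 80 + 85 = 165
  … (15 splits in total)
Best: vehicle 1 00 → E5 → 00 = 16; vehicle 2 00 → B7 → Z6 → H9 → T8 → 00 = 84; combined 100.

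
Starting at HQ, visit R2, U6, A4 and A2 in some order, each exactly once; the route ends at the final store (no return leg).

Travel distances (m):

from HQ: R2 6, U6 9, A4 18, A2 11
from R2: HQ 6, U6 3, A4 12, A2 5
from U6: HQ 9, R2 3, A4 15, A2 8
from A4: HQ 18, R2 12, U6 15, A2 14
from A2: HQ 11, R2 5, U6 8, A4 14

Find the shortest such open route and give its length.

There are 4! = 24 possible orderings.
HQ→R2→U6→A4→A2: 6+3+15+14 = 38
HQ→R2→U6→A2→A4: 6+3+8+14 = 31
HQ→R2→A4→U6→A2: 6+12+15+8 = 41
HQ→R2→A4→A2→U6: 6+12+14+8 = 40
HQ→R2→A2→U6→A4: 6+5+8+15 = 34
HQ→R2→A2→A4→U6: 6+5+14+15 = 40
HQ→U6→R2→A4→A2: 9+3+12+14 = 38
HQ→U6→R2→A2→A4: 9+3+5+14 = 31
HQ→U6→A4→R2→A2: 9+15+12+5 = 41
HQ→U6→A4→A2→R2: 9+15+14+5 = 43
HQ→U6→A2→R2→A4: 9+8+5+12 = 34
HQ→U6→A2→A4→R2: 9+8+14+12 = 43
HQ→A4→R2→U6→A2: 18+12+3+8 = 41
HQ→A4→R2→A2→U6: 18+12+5+8 = 43
… (10 more)
The minimum is 31.
One shortest path: HQ → R2 → U6 → A2 → A4.

31 m — the minimum one-way total.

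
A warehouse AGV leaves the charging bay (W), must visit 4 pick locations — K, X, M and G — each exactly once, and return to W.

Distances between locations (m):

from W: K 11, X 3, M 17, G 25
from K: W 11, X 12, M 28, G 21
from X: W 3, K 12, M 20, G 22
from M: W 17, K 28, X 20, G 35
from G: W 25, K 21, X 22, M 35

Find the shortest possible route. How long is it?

W - K - X - M - G - W: 11+12+20+35+25 = 103
W - K - X - G - M - W: 11+12+22+35+17 = 97
W - K - M - X - G - W: 11+28+20+22+25 = 106
W - K - M - G - X - W: 11+28+35+22+3 = 99
W - K - G - X - M - W: 11+21+22+20+17 = 91
W - K - G - M - X - W: 11+21+35+20+3 = 90
W - X - K - M - G - W: 3+12+28+35+25 = 103
W - X - K - G - M - W: 3+12+21+35+17 = 88
W - X - M - K - G - W: 3+20+28+21+25 = 97
W - X - G - K - M - W: 3+22+21+28+17 = 91
W - M - K - X - G - W: 17+28+12+22+25 = 104
W - M - X - K - G - W: 17+20+12+21+25 = 95
The minimum is 88.
One optimal route: W → X → K → G → M → W (or its reverse).

88 m — the shortest possible round trip.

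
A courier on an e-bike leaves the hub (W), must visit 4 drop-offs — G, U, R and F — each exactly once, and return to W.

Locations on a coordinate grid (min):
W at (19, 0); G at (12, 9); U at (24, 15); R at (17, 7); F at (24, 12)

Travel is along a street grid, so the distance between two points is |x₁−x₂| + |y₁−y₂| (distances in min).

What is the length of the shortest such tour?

W - G - U - R - F - W: 16+18+15+12+17 = 78
W - G - U - F - R - W: 16+18+3+12+9 = 58
W - G - R - U - F - W: 16+7+15+3+17 = 58
W - G - R - F - U - W: 16+7+12+3+20 = 58
W - G - F - U - R - W: 16+15+3+15+9 = 58
W - G - F - R - U - W: 16+15+12+15+20 = 78
W - U - G - R - F - W: 20+18+7+12+17 = 74
W - U - G - F - R - W: 20+18+15+12+9 = 74
W - U - R - G - F - W: 20+15+7+15+17 = 74
W - U - F - G - R - W: 20+3+15+7+9 = 54
W - R - G - U - F - W: 9+7+18+3+17 = 54
W - R - U - G - F - W: 9+15+18+15+17 = 74
The minimum is 54.
One optimal route: W → U → F → G → R → W (or its reverse).

54 min — the shortest possible round trip.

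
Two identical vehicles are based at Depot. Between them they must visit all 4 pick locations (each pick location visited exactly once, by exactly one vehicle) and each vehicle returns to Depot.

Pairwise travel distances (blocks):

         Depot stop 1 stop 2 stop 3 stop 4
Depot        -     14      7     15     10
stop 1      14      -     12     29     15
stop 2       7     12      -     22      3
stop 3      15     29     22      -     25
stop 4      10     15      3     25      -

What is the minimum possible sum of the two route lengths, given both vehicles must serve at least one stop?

Check every non-empty split of the stops between the two vehicles; for each half take its own optimal tour:
  {stop 1} + {stop 2, stop 3, stop 4}: 28 + 50 = 78
  {stop 2} + {stop 1, stop 3, stop 4}: 14 + 69 = 83
  {stop 1, stop 2} + {stop 3, stop 4}: 33 + 50 = 83
  {stop 3} + {stop 1, stop 2, stop 4}: 30 + 39 = 69
  {stop 1, stop 3} + {stop 2, stop 4}: 58 + 20 = 78
  {stop 2, stop 3} + {stop 1, stop 4}: 44 + 39 = 83
  … (7 splits in total)
Best: vehicle 1 Depot → stop 3 → Depot = 30; vehicle 2 Depot → stop 1 → stop 2 → stop 4 → Depot = 39; combined 69.

Minimum combined distance: 69 blocks.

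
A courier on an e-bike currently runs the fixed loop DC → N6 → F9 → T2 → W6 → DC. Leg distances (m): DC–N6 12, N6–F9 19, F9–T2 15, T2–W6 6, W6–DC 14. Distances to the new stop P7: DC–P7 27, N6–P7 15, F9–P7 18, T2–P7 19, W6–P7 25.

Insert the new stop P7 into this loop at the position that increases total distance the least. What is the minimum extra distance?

Insertion cost between consecutive stops i–j is d(i,P7) + d(P7,j) − d(i,j):
  between DC and N6: 27 + 15 − 12 = 30
  between N6 and F9: 15 + 18 − 19 = 14
  between F9 and T2: 18 + 19 − 15 = 22
  between T2 and W6: 19 + 25 − 6 = 38
  between W6 and DC: 25 + 27 − 14 = 38
Cheapest insertion is between N6 and F9, adding 14.
New total = 66 + 14 = 80.

+14 m — insert P7 between N6 and F9.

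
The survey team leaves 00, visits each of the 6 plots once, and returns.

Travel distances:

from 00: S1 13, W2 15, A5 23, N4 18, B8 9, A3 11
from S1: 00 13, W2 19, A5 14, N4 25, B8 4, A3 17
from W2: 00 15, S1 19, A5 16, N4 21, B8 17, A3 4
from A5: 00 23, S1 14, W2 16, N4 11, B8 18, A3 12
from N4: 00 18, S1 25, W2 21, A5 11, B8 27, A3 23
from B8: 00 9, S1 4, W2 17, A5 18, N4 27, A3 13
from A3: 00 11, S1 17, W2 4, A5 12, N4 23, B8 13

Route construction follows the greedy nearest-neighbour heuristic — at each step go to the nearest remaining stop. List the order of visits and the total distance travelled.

Total distance 74 via the nearest-neighbour route 00 → B8 → S1 → A5 → N4 → W2 → A3 → 00.

From 00: distances to unvisited — B8=9, A3=11, S1=13, W2=15, N4=18, A5=23. Nearest is B8 (9).
From B8: distances to unvisited — S1=4, A3=13, W2=17, A5=18, N4=27. Nearest is S1 (4).
From S1: distances to unvisited — A5=14, A3=17, W2=19, N4=25. Nearest is A5 (14).
From A5: distances to unvisited — N4=11, A3=12, W2=16. Nearest is N4 (11).
From N4: distances to unvisited — W2=21, A3=23. Nearest is W2 (21).
From W2: distances to unvisited — A3=4. Nearest is A3 (4).
Return A3→00: 11.
Total = 9 + 4 + 14 + 11 + 21 + 4 + 11 = 74.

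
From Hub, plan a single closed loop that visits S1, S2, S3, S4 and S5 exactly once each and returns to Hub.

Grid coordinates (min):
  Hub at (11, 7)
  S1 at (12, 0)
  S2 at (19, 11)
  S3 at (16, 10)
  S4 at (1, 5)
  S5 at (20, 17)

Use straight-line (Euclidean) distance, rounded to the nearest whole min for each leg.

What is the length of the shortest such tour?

Minimum total distance: 55 min.

With 5 stops there are 5!/2 = 60 distinct round trips (a route and its reverse cost the same).
Hub → S1 → S2 → S3 → S4 → S5 → Hub: 7+13+3+16+22+13 = 74
Hub → S1 → S2 → S3 → S5 → S4 → Hub: 7+13+3+8+22+10 = 63
Hub → S1 → S2 → S4 → S3 → S5 → Hub: 7+13+19+16+8+13 = 76
Hub → S1 → S2 → S4 → S5 → S3 → Hub: 7+13+19+22+8+6 = 75
Hub → S1 → S2 → S5 → S3 → S4 → Hub: 7+13+6+8+16+10 = 60
Hub → S1 → S2 → S5 → S4 → S3 → Hub: 7+13+6+22+16+6 = 70
Hub → S1 → S3 → S2 → S4 → S5 → Hub: 7+11+3+19+22+13 = 75
Hub → S1 → S3 → S2 → S5 → S4 → Hub: 7+11+3+6+22+10 = 59
Hub → S1 → S3 → S4 → S2 → S5 → Hub: 7+11+16+19+6+13 = 72
Hub → S1 → S3 → S4 → S5 → S2 → Hub: 7+11+16+22+6+9 = 71
Hub → S1 → S3 → S5 → S2 → S4 → Hub: 7+11+8+6+19+10 = 61
Hub → S1 → S3 → S5 → S4 → S2 → Hub: 7+11+8+22+19+9 = 76
Hub → S1 → S4 → S2 → S3 → S5 → Hub: 7+12+19+3+8+13 = 62
Hub → S1 → S4 → S2 → S5 → S3 → Hub: 7+12+19+6+8+6 = 58
… (46 more)
Hub → S3 → S5 → S2 → S1 → S4 → Hub: 6+8+6+13+12+10 = 55  ← best
The minimum is 55.
One optimal route: Hub → S3 → S5 → S2 → S1 → S4 → Hub (or its reverse).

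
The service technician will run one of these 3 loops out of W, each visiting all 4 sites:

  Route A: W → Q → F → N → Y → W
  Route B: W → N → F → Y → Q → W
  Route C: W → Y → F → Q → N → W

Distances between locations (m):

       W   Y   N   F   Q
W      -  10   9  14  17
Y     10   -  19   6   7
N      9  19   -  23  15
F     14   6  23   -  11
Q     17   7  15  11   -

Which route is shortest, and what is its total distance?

51 m — Route C is the shortest.

Route A: 17 + 11 + 23 + 19 + 10 = 80
Route B: 9 + 23 + 6 + 7 + 17 = 62
Route C: 10 + 6 + 11 + 15 + 9 = 51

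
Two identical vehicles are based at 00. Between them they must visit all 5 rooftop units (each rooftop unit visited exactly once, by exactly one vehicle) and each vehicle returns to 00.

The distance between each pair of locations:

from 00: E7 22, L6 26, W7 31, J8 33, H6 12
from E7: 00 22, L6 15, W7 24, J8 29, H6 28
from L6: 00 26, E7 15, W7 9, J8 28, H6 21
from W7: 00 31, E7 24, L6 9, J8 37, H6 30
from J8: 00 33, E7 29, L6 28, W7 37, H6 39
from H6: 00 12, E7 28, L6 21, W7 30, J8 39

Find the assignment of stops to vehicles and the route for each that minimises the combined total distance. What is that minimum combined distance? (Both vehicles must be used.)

Minimum combined distance: 140.

There are 2^4 − 1 = 15 ways to divide the 5 stops into two non-empty groups. For each, the best each vehicle can do is its own shortest tour through its group:
  {E7} + {L6, W7, J8, H6}: 44 + 112 = 156
  {L6} + {E7, W7, J8, H6}: 52 + 128 = 180
  {E7, L6} + {W7, J8, H6}: 63 + 112 = 175
  {W7} + {E7, L6, J8, H6}: 62 + 110 = 172
  {E7, W7} + {L6, J8, H6}: 77 + 94 = 171
  {L6, W7} + {E7, J8, H6}: 66 + 102 = 168
  … (15 splits in total)
  {E7, L6, W7, J8} + {H6}: 116 + 24 = 140  ← best
Best: vehicle 1 00 → E7 → L6 → W7 → J8 → 00 = 116; vehicle 2 00 → H6 → 00 = 24; combined 140.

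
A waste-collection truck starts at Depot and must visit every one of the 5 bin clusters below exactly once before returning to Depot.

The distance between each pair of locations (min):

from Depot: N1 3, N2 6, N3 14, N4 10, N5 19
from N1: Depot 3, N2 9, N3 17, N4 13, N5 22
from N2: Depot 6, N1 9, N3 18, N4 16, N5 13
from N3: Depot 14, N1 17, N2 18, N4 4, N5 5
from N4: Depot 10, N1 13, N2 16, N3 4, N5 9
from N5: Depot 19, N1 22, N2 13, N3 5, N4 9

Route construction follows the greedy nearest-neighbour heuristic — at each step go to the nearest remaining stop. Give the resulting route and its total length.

Total distance 44 min via the nearest-neighbour route Depot → N1 → N2 → N5 → N3 → N4 → Depot.

At Depot the remaining stops are N1 3, N2 6, N4 10, N3 14, N5 19; go to N1.
At N1 the remaining stops are N2 9, N4 13, N3 17, N5 22; go to N2.
At N2 the remaining stops are N5 13, N4 16, N3 18; go to N5.
At N5 the remaining stops are N3 5, N4 9; go to N3.
At N3 the remaining stops are N4 4; go to N4.
Return N4→Depot: 10.
Total = 3 + 9 + 13 + 5 + 4 + 10 = 44.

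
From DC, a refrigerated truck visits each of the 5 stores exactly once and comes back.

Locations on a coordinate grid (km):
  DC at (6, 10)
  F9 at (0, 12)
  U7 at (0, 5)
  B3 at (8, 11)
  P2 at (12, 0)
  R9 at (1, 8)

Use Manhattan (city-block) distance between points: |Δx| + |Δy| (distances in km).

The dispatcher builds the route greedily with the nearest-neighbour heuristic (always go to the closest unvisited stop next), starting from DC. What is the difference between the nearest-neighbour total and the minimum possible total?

From DC: B3=3, R9=7, F9=8, U7=11, P2=16 → choose B3 (3).
From B3: F9=9, R9=10, U7=14, P2=15 → choose F9 (9).
From F9: R9=5, U7=7, P2=24 → choose R9 (5).
From R9: U7=4, P2=19 → choose U7 (4).
From U7: P2=17 → choose P2 (17).
NN route DC → B3 → F9 → R9 → U7 → P2 → DC costs 54.
Optimal: DC → F9 → R9 → U7 → P2 → B3 → DC costs 52 (by enumerating all 60 distinct tours).
Excess = 54 − 52 = 2.

Excess over optimum: 2 km.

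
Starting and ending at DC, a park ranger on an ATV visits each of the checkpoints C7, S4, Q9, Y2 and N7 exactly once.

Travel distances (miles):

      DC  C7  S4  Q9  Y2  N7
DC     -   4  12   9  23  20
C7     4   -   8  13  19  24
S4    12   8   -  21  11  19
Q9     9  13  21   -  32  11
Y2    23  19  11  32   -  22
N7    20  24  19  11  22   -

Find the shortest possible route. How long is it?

Minimum total distance: 65 miles.

There are 60 distinct closed tours to check (reversals are equivalent).
DC-C7-S4-Q9-Y2-N7-DC: 4+8+21+32+22+20 = 107
DC-C7-S4-Q9-N7-Y2-DC: 4+8+21+11+22+23 = 89
DC-C7-S4-Y2-Q9-N7-DC: 4+8+11+32+11+20 = 86
DC-C7-S4-Y2-N7-Q9-DC: 4+8+11+22+11+9 = 65
DC-C7-S4-N7-Q9-Y2-DC: 4+8+19+11+32+23 = 97
DC-C7-S4-N7-Y2-Q9-DC: 4+8+19+22+32+9 = 94
DC-C7-Q9-S4-Y2-N7-DC: 4+13+21+11+22+20 = 91
DC-C7-Q9-S4-N7-Y2-DC: 4+13+21+19+22+23 = 102
DC-C7-Q9-Y2-S4-N7-DC: 4+13+32+11+19+20 = 99
DC-C7-Q9-Y2-N7-S4-DC: 4+13+32+22+19+12 = 102
DC-C7-Q9-N7-S4-Y2-DC: 4+13+11+19+11+23 = 81
DC-C7-Q9-N7-Y2-S4-DC: 4+13+11+22+11+12 = 73
DC-C7-Y2-S4-Q9-N7-DC: 4+19+11+21+11+20 = 86
DC-C7-Y2-S4-N7-Q9-DC: 4+19+11+19+11+9 = 73
… (46 more)
The minimum is 65.
One optimal route: DC → C7 → S4 → Y2 → N7 → Q9 → DC (or its reverse).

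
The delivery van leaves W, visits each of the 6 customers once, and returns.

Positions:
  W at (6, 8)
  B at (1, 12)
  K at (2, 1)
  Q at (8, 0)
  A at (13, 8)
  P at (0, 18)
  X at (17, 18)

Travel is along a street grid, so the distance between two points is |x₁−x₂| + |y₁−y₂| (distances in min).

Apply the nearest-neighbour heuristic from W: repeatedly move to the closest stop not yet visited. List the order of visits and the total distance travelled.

84 min along W → A → Q → K → B → P → X → W.

W → [A:7 / B:9 / Q:10 / K:11 / P:16 / X:21] → A (7)
A → [Q:13 / X:14 / B:16 / K:18 / P:23] → Q (13)
Q → [K:7 / B:19 / P:26 / X:27] → K (7)
K → [B:12 / P:19 / X:32] → B (12)
B → [P:7 / X:22] → P (7)
P → [X:17] → X (17)
Return X→W: 21.
Total = 7 + 13 + 7 + 12 + 7 + 17 + 21 = 84.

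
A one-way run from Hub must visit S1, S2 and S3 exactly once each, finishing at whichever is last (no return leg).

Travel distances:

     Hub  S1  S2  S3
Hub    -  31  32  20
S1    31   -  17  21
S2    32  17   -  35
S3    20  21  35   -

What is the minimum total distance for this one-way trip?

58 — the minimum one-way total.

There are 3! = 6 possible orderings.
Hub → S1 → S2 → S3: 31+17+35 = 83
Hub → S1 → S3 → S2: 31+21+35 = 87
Hub → S2 → S1 → S3: 32+17+21 = 70
Hub → S2 → S3 → S1: 32+35+21 = 88
Hub → S3 → S1 → S2: 20+21+17 = 58
Hub → S3 → S2 → S1: 20+35+17 = 72
The minimum is 58.
One shortest path: Hub → S3 → S1 → S2.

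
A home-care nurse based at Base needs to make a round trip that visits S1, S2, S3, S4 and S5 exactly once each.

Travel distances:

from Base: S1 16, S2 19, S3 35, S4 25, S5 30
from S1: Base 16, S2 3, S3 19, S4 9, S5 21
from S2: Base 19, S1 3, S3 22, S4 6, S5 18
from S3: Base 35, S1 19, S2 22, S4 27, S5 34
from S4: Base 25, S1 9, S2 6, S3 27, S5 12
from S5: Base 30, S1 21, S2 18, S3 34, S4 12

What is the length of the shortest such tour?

105 — the shortest possible round trip.

With 5 stops there are 5!/2 = 60 distinct round trips (a route and its reverse cost the same).
Base → S1 → S2 → S3 → S4 → S5 → Base: 16+3+22+27+12+30 = 110
Base → S1 → S2 → S3 → S5 → S4 → Base: 16+3+22+34+12+25 = 112
Base → S1 → S2 → S4 → S3 → S5 → Base: 16+3+6+27+34+30 = 116
Base → S1 → S2 → S4 → S5 → S3 → Base: 16+3+6+12+34+35 = 106
Base → S1 → S2 → S5 → S3 → S4 → Base: 16+3+18+34+27+25 = 123
Base → S1 → S2 → S5 → S4 → S3 → Base: 16+3+18+12+27+35 = 111
Base → S1 → S3 → S2 → S4 → S5 → Base: 16+19+22+6+12+30 = 105
Base → S1 → S3 → S2 → S5 → S4 → Base: 16+19+22+18+12+25 = 112
Base → S1 → S3 → S4 → S2 → S5 → Base: 16+19+27+6+18+30 = 116
Base → S1 → S3 → S4 → S5 → S2 → Base: 16+19+27+12+18+19 = 111
Base → S1 → S3 → S5 → S2 → S4 → Base: 16+19+34+18+6+25 = 118
Base → S1 → S3 → S5 → S4 → S2 → Base: 16+19+34+12+6+19 = 106
Base → S1 → S4 → S2 → S3 → S5 → Base: 16+9+6+22+34+30 = 117
Base → S1 → S4 → S2 → S5 → S3 → Base: 16+9+6+18+34+35 = 118
… (46 more)
The minimum is 105.
One optimal route: Base → S1 → S3 → S2 → S4 → S5 → Base (or its reverse).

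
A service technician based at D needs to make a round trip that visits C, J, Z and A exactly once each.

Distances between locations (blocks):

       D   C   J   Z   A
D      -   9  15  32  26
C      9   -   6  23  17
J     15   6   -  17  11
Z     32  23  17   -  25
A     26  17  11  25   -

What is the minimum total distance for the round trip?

There are 12 distinct closed tours to check (reversals are equivalent).
D - C - J - Z - A - D: 9+6+17+25+26 = 83
D - C - J - A - Z - D: 9+6+11+25+32 = 83
D - C - Z - J - A - D: 9+23+17+11+26 = 86
D - C - Z - A - J - D: 9+23+25+11+15 = 83
D - C - A - J - Z - D: 9+17+11+17+32 = 86
D - C - A - Z - J - D: 9+17+25+17+15 = 83
D - J - C - Z - A - D: 15+6+23+25+26 = 95
D - J - C - A - Z - D: 15+6+17+25+32 = 95
D - J - Z - C - A - D: 15+17+23+17+26 = 98
D - J - A - C - Z - D: 15+11+17+23+32 = 98
D - Z - C - J - A - D: 32+23+6+11+26 = 98
D - Z - J - C - A - D: 32+17+6+17+26 = 98
The minimum is 83.
One optimal route: D → C → J → Z → A → D (or its reverse).

Minimum total distance: 83 blocks.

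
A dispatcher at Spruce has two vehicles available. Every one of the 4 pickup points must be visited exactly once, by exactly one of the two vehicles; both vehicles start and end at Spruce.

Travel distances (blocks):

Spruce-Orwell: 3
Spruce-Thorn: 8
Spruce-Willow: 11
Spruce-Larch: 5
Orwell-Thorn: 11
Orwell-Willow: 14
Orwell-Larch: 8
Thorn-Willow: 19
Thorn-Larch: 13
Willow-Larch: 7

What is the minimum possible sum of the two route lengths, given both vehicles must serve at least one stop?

There are 2^3 − 1 = 7 ways to divide the 4 stops into two non-empty groups. For each, the best each vehicle can do is its own shortest tour through its group:
  {Orwell} + {Thorn, Willow, Larch}: 6 + 39 = 45
  {Thorn} + {Orwell, Willow, Larch}: 16 + 29 = 45
  {Orwell, Thorn} + {Willow, Larch}: 22 + 23 = 45
  {Willow} + {Orwell, Thorn, Larch}: 22 + 32 = 54
  {Orwell, Willow} + {Thorn, Larch}: 28 + 26 = 54
  {Thorn, Willow} + {Orwell, Larch}: 38 + 16 = 54
  … (7 splits in total)
Best: vehicle 1 Spruce → Orwell → Spruce = 6; vehicle 2 Spruce → Thorn → Willow → Larch → Spruce = 39; combined 45.

45 blocks — the smallest possible combined total.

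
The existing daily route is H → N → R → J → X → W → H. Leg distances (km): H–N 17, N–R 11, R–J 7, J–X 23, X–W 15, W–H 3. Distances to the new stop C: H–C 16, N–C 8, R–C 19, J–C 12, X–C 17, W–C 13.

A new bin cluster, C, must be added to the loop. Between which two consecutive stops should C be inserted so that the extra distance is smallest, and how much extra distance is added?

Adding 6 km by placing C on the J–X leg.

Insertion cost between consecutive stops i–j is d(i,C) + d(C,j) − d(i,j):
  between H and N: 16 + 8 − 17 = 7
  between N and R: 8 + 19 − 11 = 16
  between R and J: 19 + 12 − 7 = 24
  between J and X: 12 + 17 − 23 = 6
  between X and W: 17 + 13 − 15 = 15
  between W and H: 13 + 16 − 3 = 26
Cheapest insertion is between J and X, adding 6.
New total = 76 + 6 = 82.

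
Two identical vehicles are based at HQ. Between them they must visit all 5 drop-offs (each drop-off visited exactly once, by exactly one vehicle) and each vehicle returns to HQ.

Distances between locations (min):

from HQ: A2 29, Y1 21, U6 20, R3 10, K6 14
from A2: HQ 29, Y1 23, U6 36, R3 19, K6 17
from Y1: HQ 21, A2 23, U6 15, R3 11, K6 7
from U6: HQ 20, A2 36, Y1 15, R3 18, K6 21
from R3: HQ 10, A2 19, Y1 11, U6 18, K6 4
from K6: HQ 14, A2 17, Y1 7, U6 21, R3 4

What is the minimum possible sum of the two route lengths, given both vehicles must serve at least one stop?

Check every non-empty split of the stops between the two vehicles; for each half take its own optimal tour:
  {A2} + {Y1, U6, R3, K6}: 58 + 56 = 114
  {Y1} + {A2, U6, R3, K6}: 42 + 87 = 129
  {A2, Y1} + {U6, R3, K6}: 73 + 55 = 128
  {U6} + {A2, Y1, R3, K6}: 40 + 73 = 113
  {A2, U6} + {Y1, R3, K6}: 85 + 42 = 127
  {Y1, U6} + {A2, R3, K6}: 56 + 60 = 116
  … (15 splits in total)
  {R3} + {A2, Y1, U6, K6}: 20 + 88 = 108  ← best
Best: vehicle 1 HQ → R3 → HQ = 20; vehicle 2 HQ → A2 → K6 → Y1 → U6 → HQ = 88; combined 108.

108 min — the smallest possible combined total.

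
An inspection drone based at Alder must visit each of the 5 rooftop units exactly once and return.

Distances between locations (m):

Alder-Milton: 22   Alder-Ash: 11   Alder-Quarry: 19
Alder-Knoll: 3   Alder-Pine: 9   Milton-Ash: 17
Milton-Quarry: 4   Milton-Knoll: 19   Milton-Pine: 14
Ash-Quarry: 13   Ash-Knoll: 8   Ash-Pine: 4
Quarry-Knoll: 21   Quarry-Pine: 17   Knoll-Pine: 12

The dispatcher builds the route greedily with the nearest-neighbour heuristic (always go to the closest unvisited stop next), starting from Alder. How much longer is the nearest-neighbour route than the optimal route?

The nearest-neighbour route is 1 m longer than optimal.

From Alder: Knoll=3, Pine=9, Ash=11, Quarry=19, Milton=22 → choose Knoll (3).
From Knoll: Ash=8, Pine=12, Milton=19, Quarry=21 → choose Ash (8).
From Ash: Pine=4, Quarry=13, Milton=17 → choose Pine (4).
From Pine: Milton=14, Quarry=17 → choose Milton (14).
From Milton: Quarry=4 → choose Quarry (4).
NN route Alder → Knoll → Ash → Pine → Milton → Quarry → Alder costs 52.
Optimal: Alder → Knoll → Ash → Quarry → Milton → Pine → Alder costs 51 (by enumerating all 60 distinct tours).
Excess = 52 − 51 = 1.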